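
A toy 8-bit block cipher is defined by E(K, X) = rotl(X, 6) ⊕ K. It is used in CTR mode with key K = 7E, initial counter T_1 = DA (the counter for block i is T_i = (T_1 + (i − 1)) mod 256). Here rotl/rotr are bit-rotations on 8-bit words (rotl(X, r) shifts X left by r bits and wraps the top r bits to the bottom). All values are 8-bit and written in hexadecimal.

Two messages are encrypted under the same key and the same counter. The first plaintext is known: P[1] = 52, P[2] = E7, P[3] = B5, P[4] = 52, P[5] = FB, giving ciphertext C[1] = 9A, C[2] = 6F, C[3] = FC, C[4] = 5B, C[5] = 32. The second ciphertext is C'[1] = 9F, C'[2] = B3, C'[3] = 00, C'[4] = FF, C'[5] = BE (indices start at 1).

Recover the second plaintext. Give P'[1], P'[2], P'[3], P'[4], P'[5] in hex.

P'[1] = 57, P'[2] = 3B, P'[3] = 49, P'[4] = F6, P'[5] = 77

In CTR with a reused counter, both messages share the same keystream S_i, so C_i ⊕ C'_i = P_i ⊕ P'_i and thus P'_i = P_i ⊕ C_i ⊕ C'_i.
P'[1]: 52 ⊕ 9A ⊕ 9F = 57.
P'[2]: E7 ⊕ 6F ⊕ B3 = 3B.
P'[3]: B5 ⊕ FC ⊕ 00 = 49.
P'[4]: 52 ⊕ 5B ⊕ FF = F6.
P'[5]: FB ⊕ 32 ⊕ BE = 77.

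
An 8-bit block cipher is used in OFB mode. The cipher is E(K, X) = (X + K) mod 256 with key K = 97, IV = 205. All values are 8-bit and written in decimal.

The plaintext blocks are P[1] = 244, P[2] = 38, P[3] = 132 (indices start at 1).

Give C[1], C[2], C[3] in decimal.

OFB encryption: S_i = E(K, S_{i−1}) with S_{0} = IV; C_i = P_i ⊕ S_i.
C[1]: S = E(K, 205) = 46; 244 ⊕ 46 = 218.
C[2]: S = E(K, 46) = 143; 38 ⊕ 143 = 169.
C[3]: S = E(K, 143) = 240; 132 ⊕ 240 = 116.

C[1] = 218, C[2] = 169, C[3] = 116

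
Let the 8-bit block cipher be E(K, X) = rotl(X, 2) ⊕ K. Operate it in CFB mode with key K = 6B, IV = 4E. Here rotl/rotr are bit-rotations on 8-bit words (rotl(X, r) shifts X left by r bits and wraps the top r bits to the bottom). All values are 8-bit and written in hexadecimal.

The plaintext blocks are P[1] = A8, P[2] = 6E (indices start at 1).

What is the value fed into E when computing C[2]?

FA

CFB encryption: C_i = P_i ⊕ E(K, C_{i−1}), with C_{0} = IV.
C[1]: E(K, 4E) = 52; A8 ⊕ 52 = FA.
C[2]: E(K, FA) = 80; 6E ⊕ 80 = EE.
So the input to E for block [2] is FA.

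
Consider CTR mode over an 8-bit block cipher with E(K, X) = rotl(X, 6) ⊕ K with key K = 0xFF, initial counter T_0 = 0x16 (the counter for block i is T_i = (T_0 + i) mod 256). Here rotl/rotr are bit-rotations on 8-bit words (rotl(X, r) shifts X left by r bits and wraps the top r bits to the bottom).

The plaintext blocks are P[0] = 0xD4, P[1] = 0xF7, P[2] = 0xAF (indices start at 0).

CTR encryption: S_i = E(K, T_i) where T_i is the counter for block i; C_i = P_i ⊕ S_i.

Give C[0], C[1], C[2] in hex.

C[0] = 0xAE, C[1] = 0xCD, C[2] = 0x56

C[0]: T = 0x16, S = E(K, T) = 0x7A; 0xD4 ⊕ 0x7A = 0xAE.
C[1]: T = 0x17, S = E(K, T) = 0x3A; 0xF7 ⊕ 0x3A = 0xCD.
C[2]: T = 0x18, S = E(K, T) = 0xF9; 0xAF ⊕ 0xF9 = 0x56.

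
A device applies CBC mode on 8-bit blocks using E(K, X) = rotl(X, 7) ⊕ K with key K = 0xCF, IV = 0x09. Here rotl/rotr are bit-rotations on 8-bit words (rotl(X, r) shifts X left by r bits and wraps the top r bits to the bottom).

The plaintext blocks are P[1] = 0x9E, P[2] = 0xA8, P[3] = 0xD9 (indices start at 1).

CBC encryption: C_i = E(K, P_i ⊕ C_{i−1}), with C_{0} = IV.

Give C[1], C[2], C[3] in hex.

C[1] = 0x04, C[2] = 0x99, C[3] = 0xEF

C[1]: P[1] ⊕ 0x09 = 0x97; E(K, 0x97) = 0x04.
C[2]: P[2] ⊕ 0x04 = 0xAC; E(K, 0xAC) = 0x99.
C[3]: P[3] ⊕ 0x99 = 0x40; E(K, 0x40) = 0xEF.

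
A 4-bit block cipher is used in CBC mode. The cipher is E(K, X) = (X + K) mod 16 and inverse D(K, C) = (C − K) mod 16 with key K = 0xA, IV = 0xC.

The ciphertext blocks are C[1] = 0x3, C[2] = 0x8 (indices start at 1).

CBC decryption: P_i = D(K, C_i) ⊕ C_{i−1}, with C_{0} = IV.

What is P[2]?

P[2]: D(K, 0x8) = 0xE; 0xE ⊕ 0x3 = 0xD.

P[2] = 0xD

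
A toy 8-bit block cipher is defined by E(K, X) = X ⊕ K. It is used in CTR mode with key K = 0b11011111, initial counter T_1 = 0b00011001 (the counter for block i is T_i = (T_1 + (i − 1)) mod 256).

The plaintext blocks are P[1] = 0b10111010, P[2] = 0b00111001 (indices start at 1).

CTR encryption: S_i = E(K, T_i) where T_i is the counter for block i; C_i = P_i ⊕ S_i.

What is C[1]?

C[1]: T = 0b00011001, S = E(K, T) = 0b11000110; 0b10111010 ⊕ 0b11000110 = 0b01111100.

C[1] = 0b01111100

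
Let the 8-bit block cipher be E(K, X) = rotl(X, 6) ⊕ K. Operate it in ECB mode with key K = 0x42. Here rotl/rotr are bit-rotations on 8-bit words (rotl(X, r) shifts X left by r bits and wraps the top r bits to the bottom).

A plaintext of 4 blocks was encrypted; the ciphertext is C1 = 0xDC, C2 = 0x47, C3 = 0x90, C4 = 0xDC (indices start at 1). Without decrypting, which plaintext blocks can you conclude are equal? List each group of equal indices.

P1 = P4

ECB encrypts each block independently with the same key, so equal ciphertext blocks imply equal plaintext blocks.
C1 = C4 = 0xDC, so P1 = P4.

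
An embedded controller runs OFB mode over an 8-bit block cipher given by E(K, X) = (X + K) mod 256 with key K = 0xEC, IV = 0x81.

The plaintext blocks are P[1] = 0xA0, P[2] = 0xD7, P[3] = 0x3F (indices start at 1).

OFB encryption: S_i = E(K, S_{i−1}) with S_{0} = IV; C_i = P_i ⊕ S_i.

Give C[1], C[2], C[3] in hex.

C[1] = 0xCD, C[2] = 0x8E, C[3] = 0x7A

C[1]: S = E(K, 0x81) = 0x6D; 0xA0 ⊕ 0x6D = 0xCD.
C[2]: S = E(K, 0x6D) = 0x59; 0xD7 ⊕ 0x59 = 0x8E.
C[3]: S = E(K, 0x59) = 0x45; 0x3F ⊕ 0x45 = 0x7A.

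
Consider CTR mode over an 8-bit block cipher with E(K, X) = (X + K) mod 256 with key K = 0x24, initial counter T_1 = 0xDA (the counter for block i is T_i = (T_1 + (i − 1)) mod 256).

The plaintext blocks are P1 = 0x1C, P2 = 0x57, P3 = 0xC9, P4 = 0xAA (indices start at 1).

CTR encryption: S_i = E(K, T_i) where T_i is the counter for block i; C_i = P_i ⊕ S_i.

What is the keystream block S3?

C1: T = 0xDA, S = E(K, T) = 0xFE; 0x1C ⊕ 0xFE = 0xE2.
C2: T = 0xDB, S = E(K, T) = 0xFF; 0x57 ⊕ 0xFF = 0xA8.
C3: T = 0xDC, S = E(K, T) = 0x00; 0xC9 ⊕ 0x00 = 0xC9.
So S3 = 0x00.

0x00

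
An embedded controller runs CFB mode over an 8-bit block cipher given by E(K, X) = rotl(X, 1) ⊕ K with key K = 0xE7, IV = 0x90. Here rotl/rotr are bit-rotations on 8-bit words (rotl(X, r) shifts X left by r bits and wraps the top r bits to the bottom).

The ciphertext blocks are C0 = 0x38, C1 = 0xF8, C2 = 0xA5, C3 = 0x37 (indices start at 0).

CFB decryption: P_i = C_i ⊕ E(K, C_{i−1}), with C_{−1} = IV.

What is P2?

P2 = 0xB3

P2: E(K, 0xF8) = 0x16; 0xA5 ⊕ 0x16 = 0xB3.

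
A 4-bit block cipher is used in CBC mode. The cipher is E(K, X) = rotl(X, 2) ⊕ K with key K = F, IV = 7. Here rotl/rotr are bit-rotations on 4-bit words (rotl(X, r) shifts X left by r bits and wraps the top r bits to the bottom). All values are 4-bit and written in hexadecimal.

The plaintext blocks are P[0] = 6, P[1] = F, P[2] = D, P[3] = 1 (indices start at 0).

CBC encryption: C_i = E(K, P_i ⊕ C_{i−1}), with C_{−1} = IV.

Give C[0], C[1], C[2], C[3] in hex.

C[0]: P[0] ⊕ 7 = 1; E(K, 1) = B.
C[1]: P[1] ⊕ B = 4; E(K, 4) = E.
C[2]: P[2] ⊕ E = 3; E(K, 3) = 3.
C[3]: P[3] ⊕ 3 = 2; E(K, 2) = 7.

C[0] = B, C[1] = E, C[2] = 3, C[3] = 7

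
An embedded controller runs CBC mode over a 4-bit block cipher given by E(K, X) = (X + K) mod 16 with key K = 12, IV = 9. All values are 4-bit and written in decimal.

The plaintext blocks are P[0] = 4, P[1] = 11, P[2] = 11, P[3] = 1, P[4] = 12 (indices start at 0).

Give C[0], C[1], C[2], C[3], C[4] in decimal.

CBC encryption: C_i = E(K, P_i ⊕ C_{i−1}), with C_{−1} = IV.
C[0]: P[0] ⊕ 9 = 13; E(K, 13) = 9.
C[1]: P[1] ⊕ 9 = 2; E(K, 2) = 14.
C[2]: P[2] ⊕ 14 = 5; E(K, 5) = 1.
C[3]: P[3] ⊕ 1 = 0; E(K, 0) = 12.
C[4]: P[4] ⊕ 12 = 0; E(K, 0) = 12.

C[0] = 9, C[1] = 14, C[2] = 1, C[3] = 12, C[4] = 12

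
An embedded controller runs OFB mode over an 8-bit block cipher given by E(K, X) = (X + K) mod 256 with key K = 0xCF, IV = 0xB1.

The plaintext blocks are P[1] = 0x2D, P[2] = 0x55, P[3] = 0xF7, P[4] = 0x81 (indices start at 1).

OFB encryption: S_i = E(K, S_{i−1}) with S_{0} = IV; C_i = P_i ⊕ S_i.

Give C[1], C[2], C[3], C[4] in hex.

C[1] = 0xAD, C[2] = 0x1A, C[3] = 0xE9, C[4] = 0x6C

C[1]: S = E(K, 0xB1) = 0x80; 0x2D ⊕ 0x80 = 0xAD.
C[2]: S = E(K, 0x80) = 0x4F; 0x55 ⊕ 0x4F = 0x1A.
C[3]: S = E(K, 0x4F) = 0x1E; 0xF7 ⊕ 0x1E = 0xE9.
C[4]: S = E(K, 0x1E) = 0xED; 0x81 ⊕ 0xED = 0x6C.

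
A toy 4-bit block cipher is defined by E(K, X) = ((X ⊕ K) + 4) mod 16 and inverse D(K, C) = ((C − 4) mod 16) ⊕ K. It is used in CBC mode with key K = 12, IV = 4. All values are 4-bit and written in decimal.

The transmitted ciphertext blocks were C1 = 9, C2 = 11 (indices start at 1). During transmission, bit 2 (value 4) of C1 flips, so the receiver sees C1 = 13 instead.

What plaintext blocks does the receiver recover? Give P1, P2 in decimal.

CBC decryption: P_i = D(K, C_i) ⊕ C_{i−1}, with C_{0} = IV.
Only C1 changed, to 13. In CBC, a change in C_i garbles P_i and flips the same bit in P_{i+1}. Decrypting the received ciphertext:
P1: D(K, 13) = 5; 5 ⊕ 4 = 1.
P2: D(K, 11) = 11; 11 ⊕ 13 = 6.
Blocks that differ from the original plaintext: P1, P2.

P1 = 1, P2 = 6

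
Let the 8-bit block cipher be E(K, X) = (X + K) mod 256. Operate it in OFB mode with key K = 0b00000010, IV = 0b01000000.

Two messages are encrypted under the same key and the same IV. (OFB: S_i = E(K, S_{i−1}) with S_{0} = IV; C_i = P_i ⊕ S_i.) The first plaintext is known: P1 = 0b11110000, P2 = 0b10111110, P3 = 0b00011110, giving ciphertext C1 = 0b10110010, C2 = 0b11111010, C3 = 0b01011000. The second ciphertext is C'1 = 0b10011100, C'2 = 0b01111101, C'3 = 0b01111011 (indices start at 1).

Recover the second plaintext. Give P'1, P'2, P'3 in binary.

In OFB with a reused IV, both messages share the same keystream S_i, so C_i ⊕ C'_i = P_i ⊕ P'_i and thus P'_i = P_i ⊕ C_i ⊕ C'_i.
P'1: 0b11110000 ⊕ 0b10110010 ⊕ 0b10011100 = 0b11011110.
P'2: 0b10111110 ⊕ 0b11111010 ⊕ 0b01111101 = 0b00111001.
P'3: 0b00011110 ⊕ 0b01011000 ⊕ 0b01111011 = 0b00111101.

P'1 = 0b11011110, P'2 = 0b00111001, P'3 = 0b00111101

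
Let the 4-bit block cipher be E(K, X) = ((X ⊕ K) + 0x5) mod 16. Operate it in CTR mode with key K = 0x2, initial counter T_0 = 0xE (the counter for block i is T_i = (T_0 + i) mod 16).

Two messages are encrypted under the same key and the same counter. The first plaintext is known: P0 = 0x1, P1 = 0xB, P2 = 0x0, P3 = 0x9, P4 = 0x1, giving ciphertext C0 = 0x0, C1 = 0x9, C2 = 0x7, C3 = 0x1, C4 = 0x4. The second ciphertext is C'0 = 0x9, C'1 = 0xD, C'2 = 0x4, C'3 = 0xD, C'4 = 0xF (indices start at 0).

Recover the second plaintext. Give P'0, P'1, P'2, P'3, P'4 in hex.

P'0 = 0x8, P'1 = 0xF, P'2 = 0x3, P'3 = 0x5, P'4 = 0xA

In CTR with a reused counter, both messages share the same keystream S_i, so C_i ⊕ C'_i = P_i ⊕ P'_i and thus P'_i = P_i ⊕ C_i ⊕ C'_i.
P'0: 0x1 ⊕ 0x0 ⊕ 0x9 = 0x8.
P'1: 0xB ⊕ 0x9 ⊕ 0xD = 0xF.
P'2: 0x0 ⊕ 0x7 ⊕ 0x4 = 0x3.
P'3: 0x9 ⊕ 0x1 ⊕ 0xD = 0x5.
P'4: 0x1 ⊕ 0x4 ⊕ 0xF = 0xA.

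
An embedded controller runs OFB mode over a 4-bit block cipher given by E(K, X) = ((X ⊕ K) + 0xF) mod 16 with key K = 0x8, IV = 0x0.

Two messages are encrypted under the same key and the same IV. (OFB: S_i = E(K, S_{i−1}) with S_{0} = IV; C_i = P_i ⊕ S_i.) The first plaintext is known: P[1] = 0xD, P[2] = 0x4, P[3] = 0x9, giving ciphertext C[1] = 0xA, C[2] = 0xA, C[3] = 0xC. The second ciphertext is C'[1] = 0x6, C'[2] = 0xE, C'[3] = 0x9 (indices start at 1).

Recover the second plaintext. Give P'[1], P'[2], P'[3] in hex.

In OFB with a reused IV, both messages share the same keystream S_i, so C_i ⊕ C'_i = P_i ⊕ P'_i and thus P'_i = P_i ⊕ C_i ⊕ C'_i.
P'[1]: 0xD ⊕ 0xA ⊕ 0x6 = 0x1.
P'[2]: 0x4 ⊕ 0xA ⊕ 0xE = 0x0.
P'[3]: 0x9 ⊕ 0xC ⊕ 0x9 = 0xC.

P'[1] = 0x1, P'[2] = 0x0, P'[3] = 0xC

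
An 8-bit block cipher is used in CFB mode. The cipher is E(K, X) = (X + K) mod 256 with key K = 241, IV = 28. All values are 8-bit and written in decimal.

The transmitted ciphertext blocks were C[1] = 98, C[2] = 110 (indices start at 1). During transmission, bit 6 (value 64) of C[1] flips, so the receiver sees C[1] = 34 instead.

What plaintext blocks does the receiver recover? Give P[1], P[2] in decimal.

P[1] = 47, P[2] = 125

CFB decryption: P_i = C_i ⊕ E(K, C_{i−1}), with C_{0} = IV.
Only C[1] changed, to 34. In CFB, a change in C_i flips the same bit in P_i and garbles P_{i+1}. Decrypting the received ciphertext:
P[1]: E(K, 28) = 13; 34 ⊕ 13 = 47.
P[2]: E(K, 34) = 19; 110 ⊕ 19 = 125.
Blocks that differ from the original plaintext: P[1], P[2].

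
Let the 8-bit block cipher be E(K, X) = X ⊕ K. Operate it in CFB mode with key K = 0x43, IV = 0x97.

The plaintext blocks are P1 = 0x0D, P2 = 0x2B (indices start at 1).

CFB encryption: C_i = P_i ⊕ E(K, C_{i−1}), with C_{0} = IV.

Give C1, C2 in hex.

C1 = 0xD9, C2 = 0xB1

C1: E(K, 0x97) = 0xD4; 0x0D ⊕ 0xD4 = 0xD9.
C2: E(K, 0xD9) = 0x9A; 0x2B ⊕ 0x9A = 0xB1.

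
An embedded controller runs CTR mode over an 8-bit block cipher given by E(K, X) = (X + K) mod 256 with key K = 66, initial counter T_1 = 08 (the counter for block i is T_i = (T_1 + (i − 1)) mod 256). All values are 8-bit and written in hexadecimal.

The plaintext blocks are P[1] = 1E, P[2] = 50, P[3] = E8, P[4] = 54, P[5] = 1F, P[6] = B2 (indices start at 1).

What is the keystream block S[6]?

73

CTR encryption: S_i = E(K, T_i) where T_i is the counter for block i; C_i = P_i ⊕ S_i.
C[1]: T = 08, S = E(K, T) = 6E; 1E ⊕ 6E = 70.
C[2]: T = 09, S = E(K, T) = 6F; 50 ⊕ 6F = 3F.
C[3]: T = 0A, S = E(K, T) = 70; E8 ⊕ 70 = 98.
C[4]: T = 0B, S = E(K, T) = 71; 54 ⊕ 71 = 25.
C[5]: T = 0C, S = E(K, T) = 72; 1F ⊕ 72 = 6D.
C[6]: T = 0D, S = E(K, T) = 73; B2 ⊕ 73 = C1.
So S[6] = 73.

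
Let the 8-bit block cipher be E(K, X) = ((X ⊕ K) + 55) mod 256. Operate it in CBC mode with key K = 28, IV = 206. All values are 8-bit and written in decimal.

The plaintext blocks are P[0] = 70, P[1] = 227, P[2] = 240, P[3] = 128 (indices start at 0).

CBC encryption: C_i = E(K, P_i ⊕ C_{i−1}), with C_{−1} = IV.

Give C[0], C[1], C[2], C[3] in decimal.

C[0] = 203, C[1] = 107, C[2] = 190, C[3] = 89

C[0]: P[0] ⊕ 206 = 136; E(K, 136) = 203.
C[1]: P[1] ⊕ 203 = 40; E(K, 40) = 107.
C[2]: P[2] ⊕ 107 = 155; E(K, 155) = 190.
C[3]: P[3] ⊕ 190 = 62; E(K, 62) = 89.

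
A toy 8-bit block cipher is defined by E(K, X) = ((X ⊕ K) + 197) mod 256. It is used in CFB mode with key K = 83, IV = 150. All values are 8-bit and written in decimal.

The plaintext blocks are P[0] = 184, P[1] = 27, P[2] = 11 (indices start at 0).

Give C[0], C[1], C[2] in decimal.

C[0] = 50, C[1] = 61, C[2] = 56

CFB encryption: C_i = P_i ⊕ E(K, C_{i−1}), with C_{−1} = IV.
C[0]: E(K, 150) = 138; 184 ⊕ 138 = 50.
C[1]: E(K, 50) = 38; 27 ⊕ 38 = 61.
C[2]: E(K, 61) = 51; 11 ⊕ 51 = 56.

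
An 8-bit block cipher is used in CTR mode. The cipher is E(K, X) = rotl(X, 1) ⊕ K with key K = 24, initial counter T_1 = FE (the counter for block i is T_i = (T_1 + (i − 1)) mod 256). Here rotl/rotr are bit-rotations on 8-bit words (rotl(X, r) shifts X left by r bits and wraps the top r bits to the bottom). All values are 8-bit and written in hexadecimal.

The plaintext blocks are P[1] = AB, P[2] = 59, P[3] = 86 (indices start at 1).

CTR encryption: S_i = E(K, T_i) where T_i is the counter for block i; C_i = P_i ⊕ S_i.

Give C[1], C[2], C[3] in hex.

C[1] = 72, C[2] = 82, C[3] = A2

C[1]: T = FE, S = E(K, T) = D9; AB ⊕ D9 = 72.
C[2]: T = FF, S = E(K, T) = DB; 59 ⊕ DB = 82.
C[3]: T = 00, S = E(K, T) = 24; 86 ⊕ 24 = A2.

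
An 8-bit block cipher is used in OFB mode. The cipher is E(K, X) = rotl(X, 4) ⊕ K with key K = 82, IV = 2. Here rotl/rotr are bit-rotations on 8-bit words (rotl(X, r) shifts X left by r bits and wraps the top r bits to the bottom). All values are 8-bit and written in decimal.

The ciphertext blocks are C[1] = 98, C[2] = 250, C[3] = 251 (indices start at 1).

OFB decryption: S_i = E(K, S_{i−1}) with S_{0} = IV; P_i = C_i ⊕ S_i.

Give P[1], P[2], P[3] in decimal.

P[1] = 16, P[2] = 143, P[3] = 254

P[1]: S = E(K, 2) = 114; 98 ⊕ 114 = 16.
P[2]: S = E(K, 114) = 117; 250 ⊕ 117 = 143.
P[3]: S = E(K, 117) = 5; 251 ⊕ 5 = 254.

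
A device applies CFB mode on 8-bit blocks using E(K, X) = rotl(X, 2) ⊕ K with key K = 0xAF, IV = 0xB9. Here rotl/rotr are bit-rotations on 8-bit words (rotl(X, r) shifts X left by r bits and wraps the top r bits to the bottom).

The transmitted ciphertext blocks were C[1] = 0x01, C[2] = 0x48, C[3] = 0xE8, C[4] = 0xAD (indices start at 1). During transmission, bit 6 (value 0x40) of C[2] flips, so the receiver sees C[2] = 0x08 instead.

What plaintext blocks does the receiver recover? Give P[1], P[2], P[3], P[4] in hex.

P[1] = 0x48, P[2] = 0xA3, P[3] = 0x67, P[4] = 0xA1

CFB decryption: P_i = C_i ⊕ E(K, C_{i−1}), with C_{0} = IV.
Only C[2] changed, to 0x08. In CFB, a change in C_i flips the same bit in P_i and garbles P_{i+1}. Decrypting the received ciphertext:
P[1]: E(K, 0xB9) = 0x49; 0x01 ⊕ 0x49 = 0x48.
P[2]: E(K, 0x01) = 0xAB; 0x08 ⊕ 0xAB = 0xA3.
P[3]: E(K, 0x08) = 0x8F; 0xE8 ⊕ 0x8F = 0x67.
P[4]: E(K, 0xE8) = 0x0C; 0xAD ⊕ 0x0C = 0xA1.
Blocks that differ from the original plaintext: P[2], P[3].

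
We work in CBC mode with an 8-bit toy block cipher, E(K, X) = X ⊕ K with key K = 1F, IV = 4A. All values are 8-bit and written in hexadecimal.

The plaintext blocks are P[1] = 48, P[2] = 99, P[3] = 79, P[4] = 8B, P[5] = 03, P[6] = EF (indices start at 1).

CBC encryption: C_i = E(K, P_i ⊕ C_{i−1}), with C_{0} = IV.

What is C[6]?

C[1]: P[1] ⊕ 4A = 02; E(K, 02) = 1D.
C[2]: P[2] ⊕ 1D = 84; E(K, 84) = 9B.
C[3]: P[3] ⊕ 9B = E2; E(K, E2) = FD.
C[4]: P[4] ⊕ FD = 76; E(K, 76) = 69.
C[5]: P[5] ⊕ 69 = 6A; E(K, 6A) = 75.
C[6]: P[6] ⊕ 75 = 9A; E(K, 9A) = 85.

C[6] = 85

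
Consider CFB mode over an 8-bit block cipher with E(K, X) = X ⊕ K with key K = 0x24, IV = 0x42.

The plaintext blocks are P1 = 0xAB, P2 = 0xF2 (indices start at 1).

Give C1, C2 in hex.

CFB encryption: C_i = P_i ⊕ E(K, C_{i−1}), with C_{0} = IV.
C1: E(K, 0x42) = 0x66; 0xAB ⊕ 0x66 = 0xCD.
C2: E(K, 0xCD) = 0xE9; 0xF2 ⊕ 0xE9 = 0x1B.

C1 = 0xCD, C2 = 0x1B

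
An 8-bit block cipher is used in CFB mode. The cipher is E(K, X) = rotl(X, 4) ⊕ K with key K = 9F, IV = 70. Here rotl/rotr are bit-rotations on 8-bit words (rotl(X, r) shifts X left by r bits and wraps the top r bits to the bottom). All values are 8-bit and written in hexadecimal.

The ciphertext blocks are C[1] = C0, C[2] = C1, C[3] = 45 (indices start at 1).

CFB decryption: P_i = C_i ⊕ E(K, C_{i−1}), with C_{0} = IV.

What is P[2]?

P[2] = 52

P[2]: E(K, C0) = 93; C1 ⊕ 93 = 52.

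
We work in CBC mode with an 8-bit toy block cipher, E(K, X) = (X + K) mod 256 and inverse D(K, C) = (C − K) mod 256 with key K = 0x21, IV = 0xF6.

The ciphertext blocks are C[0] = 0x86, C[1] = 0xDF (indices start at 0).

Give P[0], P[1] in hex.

CBC decryption: P_i = D(K, C_i) ⊕ C_{i−1}, with C_{−1} = IV.
P[0]: D(K, 0x86) = 0x65; 0x65 ⊕ 0xF6 = 0x93.
P[1]: D(K, 0xDF) = 0xBE; 0xBE ⊕ 0x86 = 0x38.

P[0] = 0x93, P[1] = 0x38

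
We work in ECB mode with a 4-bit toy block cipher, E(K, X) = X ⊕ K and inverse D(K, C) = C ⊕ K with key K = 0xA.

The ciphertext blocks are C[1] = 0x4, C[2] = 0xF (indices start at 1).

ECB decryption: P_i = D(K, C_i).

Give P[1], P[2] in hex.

P[1]: D(K, 0x4) = 0xE.
P[2]: D(K, 0xF) = 0x5.

P[1] = 0xE, P[2] = 0x5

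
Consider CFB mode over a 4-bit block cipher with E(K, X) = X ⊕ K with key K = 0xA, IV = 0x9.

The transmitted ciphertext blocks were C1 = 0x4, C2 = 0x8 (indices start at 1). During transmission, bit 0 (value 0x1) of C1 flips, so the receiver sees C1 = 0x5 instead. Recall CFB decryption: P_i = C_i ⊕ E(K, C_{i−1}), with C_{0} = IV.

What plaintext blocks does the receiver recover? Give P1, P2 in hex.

P1 = 0x6, P2 = 0x7

Only C1 changed, to 0x5. In CFB, a change in C_i flips the same bit in P_i and garbles P_{i+1}. Decrypting the received ciphertext:
P1: E(K, 0x9) = 0x3; 0x5 ⊕ 0x3 = 0x6.
P2: E(K, 0x5) = 0xF; 0x8 ⊕ 0xF = 0x7.
Blocks that differ from the original plaintext: P1, P2.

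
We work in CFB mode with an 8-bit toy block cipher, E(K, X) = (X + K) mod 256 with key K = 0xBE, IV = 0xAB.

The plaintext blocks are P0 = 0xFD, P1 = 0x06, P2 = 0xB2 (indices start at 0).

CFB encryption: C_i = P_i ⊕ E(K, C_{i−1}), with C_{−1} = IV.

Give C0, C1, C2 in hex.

C0: E(K, 0xAB) = 0x69; 0xFD ⊕ 0x69 = 0x94.
C1: E(K, 0x94) = 0x52; 0x06 ⊕ 0x52 = 0x54.
C2: E(K, 0x54) = 0x12; 0xB2 ⊕ 0x12 = 0xA0.

C0 = 0x94, C1 = 0x54, C2 = 0xA0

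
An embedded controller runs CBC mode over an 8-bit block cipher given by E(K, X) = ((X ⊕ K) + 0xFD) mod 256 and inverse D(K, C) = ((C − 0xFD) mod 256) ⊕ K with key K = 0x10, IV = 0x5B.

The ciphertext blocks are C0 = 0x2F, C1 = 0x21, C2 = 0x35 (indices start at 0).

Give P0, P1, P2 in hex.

P0 = 0x79, P1 = 0x1B, P2 = 0x09

CBC decryption: P_i = D(K, C_i) ⊕ C_{i−1}, with C_{−1} = IV.
P0: D(K, 0x2F) = 0x22; 0x22 ⊕ 0x5B = 0x79.
P1: D(K, 0x21) = 0x34; 0x34 ⊕ 0x2F = 0x1B.
P2: D(K, 0x35) = 0x28; 0x28 ⊕ 0x21 = 0x09.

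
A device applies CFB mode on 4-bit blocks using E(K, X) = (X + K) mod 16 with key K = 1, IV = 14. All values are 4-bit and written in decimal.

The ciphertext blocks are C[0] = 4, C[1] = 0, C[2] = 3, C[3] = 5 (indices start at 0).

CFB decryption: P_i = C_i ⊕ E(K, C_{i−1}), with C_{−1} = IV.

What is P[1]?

P[1]: E(K, 4) = 5; 0 ⊕ 5 = 5.

P[1] = 5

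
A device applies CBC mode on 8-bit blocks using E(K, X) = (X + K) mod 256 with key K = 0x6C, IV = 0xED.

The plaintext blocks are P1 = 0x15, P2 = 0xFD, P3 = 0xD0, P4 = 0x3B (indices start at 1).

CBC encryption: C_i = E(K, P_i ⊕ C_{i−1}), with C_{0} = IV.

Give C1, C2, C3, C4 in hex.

C1 = 0x64, C2 = 0x05, C3 = 0x41, C4 = 0xE6

C1: P1 ⊕ 0xED = 0xF8; E(K, 0xF8) = 0x64.
C2: P2 ⊕ 0x64 = 0x99; E(K, 0x99) = 0x05.
C3: P3 ⊕ 0x05 = 0xD5; E(K, 0xD5) = 0x41.
C4: P4 ⊕ 0x41 = 0x7A; E(K, 0x7A) = 0xE6.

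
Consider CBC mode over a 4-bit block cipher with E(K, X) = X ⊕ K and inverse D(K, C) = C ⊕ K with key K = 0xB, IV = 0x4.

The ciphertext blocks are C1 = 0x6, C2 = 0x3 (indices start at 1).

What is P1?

P1 = 0x9

CBC decryption: P_i = D(K, C_i) ⊕ C_{i−1}, with C_{0} = IV.
P1: D(K, 0x6) = 0xD; 0xD ⊕ 0x4 = 0x9.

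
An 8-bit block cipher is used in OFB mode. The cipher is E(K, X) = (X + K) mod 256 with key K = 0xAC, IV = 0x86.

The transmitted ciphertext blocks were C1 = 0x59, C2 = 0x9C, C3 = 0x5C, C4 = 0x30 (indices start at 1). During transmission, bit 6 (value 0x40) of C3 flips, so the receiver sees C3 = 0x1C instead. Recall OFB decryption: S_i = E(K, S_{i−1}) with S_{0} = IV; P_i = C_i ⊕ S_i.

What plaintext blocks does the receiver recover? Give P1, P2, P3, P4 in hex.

P1 = 0x6B, P2 = 0x42, P3 = 0x96, P4 = 0x06

Only C3 changed, to 0x1C. In OFB, a change in C_i flips the same bit in P_i only; the keystream is unaffected. Decrypting the received ciphertext:
P1: S = E(K, 0x86) = 0x32; 0x59 ⊕ 0x32 = 0x6B.
P2: S = E(K, 0x32) = 0xDE; 0x9C ⊕ 0xDE = 0x42.
P3: S = E(K, 0xDE) = 0x8A; 0x1C ⊕ 0x8A = 0x96.
P4: S = E(K, 0x8A) = 0x36; 0x30 ⊕ 0x36 = 0x06.
Blocks that differ from the original plaintext: P3.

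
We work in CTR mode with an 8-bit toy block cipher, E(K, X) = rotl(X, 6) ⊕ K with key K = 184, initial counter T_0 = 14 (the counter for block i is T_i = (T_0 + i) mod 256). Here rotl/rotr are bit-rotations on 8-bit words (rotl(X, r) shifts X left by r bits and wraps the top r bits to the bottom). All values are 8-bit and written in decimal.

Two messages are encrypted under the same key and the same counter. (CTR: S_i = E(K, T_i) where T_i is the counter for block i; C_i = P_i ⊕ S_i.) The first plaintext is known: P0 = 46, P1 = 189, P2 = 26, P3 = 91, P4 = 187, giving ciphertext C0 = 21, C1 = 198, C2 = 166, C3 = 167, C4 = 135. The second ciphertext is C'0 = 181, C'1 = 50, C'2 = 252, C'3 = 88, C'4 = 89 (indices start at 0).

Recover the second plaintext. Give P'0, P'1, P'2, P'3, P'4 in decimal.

P'0 = 142, P'1 = 73, P'2 = 64, P'3 = 164, P'4 = 101

In CTR with a reused counter, both messages share the same keystream S_i, so C_i ⊕ C'_i = P_i ⊕ P'_i and thus P'_i = P_i ⊕ C_i ⊕ C'_i.
P'0: 46 ⊕ 21 ⊕ 181 = 142.
P'1: 189 ⊕ 198 ⊕ 50 = 73.
P'2: 26 ⊕ 166 ⊕ 252 = 64.
P'3: 91 ⊕ 167 ⊕ 88 = 164.
P'4: 187 ⊕ 135 ⊕ 89 = 101.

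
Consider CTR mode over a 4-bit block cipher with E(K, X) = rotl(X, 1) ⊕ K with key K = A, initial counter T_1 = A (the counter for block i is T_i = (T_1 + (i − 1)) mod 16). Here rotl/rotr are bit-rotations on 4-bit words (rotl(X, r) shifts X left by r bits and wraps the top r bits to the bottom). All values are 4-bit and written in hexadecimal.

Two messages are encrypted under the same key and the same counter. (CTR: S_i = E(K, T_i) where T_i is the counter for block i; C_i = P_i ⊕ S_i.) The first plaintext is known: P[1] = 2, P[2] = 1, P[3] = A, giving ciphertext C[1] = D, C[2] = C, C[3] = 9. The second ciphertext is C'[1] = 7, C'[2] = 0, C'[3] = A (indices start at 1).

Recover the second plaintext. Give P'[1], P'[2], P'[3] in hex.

P'[1] = 8, P'[2] = D, P'[3] = 9

In CTR with a reused counter, both messages share the same keystream S_i, so C_i ⊕ C'_i = P_i ⊕ P'_i and thus P'_i = P_i ⊕ C_i ⊕ C'_i.
P'[1]: 2 ⊕ D ⊕ 7 = 8.
P'[2]: 1 ⊕ C ⊕ 0 = D.
P'[3]: A ⊕ 9 ⊕ A = 9.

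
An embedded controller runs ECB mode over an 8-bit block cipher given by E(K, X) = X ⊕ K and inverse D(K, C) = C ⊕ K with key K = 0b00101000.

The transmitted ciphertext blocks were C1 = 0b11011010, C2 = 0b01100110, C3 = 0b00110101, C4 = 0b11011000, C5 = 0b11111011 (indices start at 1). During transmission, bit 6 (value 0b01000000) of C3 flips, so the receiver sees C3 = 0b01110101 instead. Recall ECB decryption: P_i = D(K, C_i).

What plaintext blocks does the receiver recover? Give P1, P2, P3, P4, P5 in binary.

P1 = 0b11110010, P2 = 0b01001110, P3 = 0b01011101, P4 = 0b11110000, P5 = 0b11010011

Only C3 changed, to 0b01110101. In ECB, a change in C_i affects only P_i. Decrypting the received ciphertext:
P1: D(K, 0b11011010) = 0b11110010.
P2: D(K, 0b01100110) = 0b01001110.
P3: D(K, 0b01110101) = 0b01011101.
P4: D(K, 0b11011000) = 0b11110000.
P5: D(K, 0b11111011) = 0b11010011.
Blocks that differ from the original plaintext: P3.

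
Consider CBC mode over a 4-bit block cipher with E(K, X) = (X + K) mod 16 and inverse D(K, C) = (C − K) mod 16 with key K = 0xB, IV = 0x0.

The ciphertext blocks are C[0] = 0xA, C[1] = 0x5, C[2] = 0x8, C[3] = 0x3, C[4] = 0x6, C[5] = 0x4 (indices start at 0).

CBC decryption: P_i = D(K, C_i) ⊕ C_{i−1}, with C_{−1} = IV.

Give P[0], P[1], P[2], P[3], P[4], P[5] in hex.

P[0]: D(K, 0xA) = 0xF; 0xF ⊕ 0x0 = 0xF.
P[1]: D(K, 0x5) = 0xA; 0xA ⊕ 0xA = 0x0.
P[2]: D(K, 0x8) = 0xD; 0xD ⊕ 0x5 = 0x8.
P[3]: D(K, 0x3) = 0x8; 0x8 ⊕ 0x8 = 0x0.
P[4]: D(K, 0x6) = 0xB; 0xB ⊕ 0x3 = 0x8.
P[5]: D(K, 0x4) = 0x9; 0x9 ⊕ 0x6 = 0xF.

P[0] = 0xF, P[1] = 0x0, P[2] = 0x8, P[3] = 0x0, P[4] = 0x8, P[5] = 0xF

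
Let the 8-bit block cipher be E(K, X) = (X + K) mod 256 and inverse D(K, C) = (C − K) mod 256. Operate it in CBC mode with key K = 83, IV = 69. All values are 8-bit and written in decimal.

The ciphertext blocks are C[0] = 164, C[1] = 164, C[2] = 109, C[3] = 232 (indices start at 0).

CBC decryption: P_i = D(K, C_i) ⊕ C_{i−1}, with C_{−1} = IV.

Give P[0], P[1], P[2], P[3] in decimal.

P[0]: D(K, 164) = 81; 81 ⊕ 69 = 20.
P[1]: D(K, 164) = 81; 81 ⊕ 164 = 245.
P[2]: D(K, 109) = 26; 26 ⊕ 164 = 190.
P[3]: D(K, 232) = 149; 149 ⊕ 109 = 248.

P[0] = 20, P[1] = 245, P[2] = 190, P[3] = 248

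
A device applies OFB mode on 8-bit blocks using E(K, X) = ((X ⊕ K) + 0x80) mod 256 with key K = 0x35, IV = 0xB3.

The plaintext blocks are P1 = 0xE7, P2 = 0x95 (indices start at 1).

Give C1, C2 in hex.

C1 = 0xE1, C2 = 0x26

OFB encryption: S_i = E(K, S_{i−1}) with S_{0} = IV; C_i = P_i ⊕ S_i.
C1: S = E(K, 0xB3) = 0x06; 0xE7 ⊕ 0x06 = 0xE1.
C2: S = E(K, 0x06) = 0xB3; 0x95 ⊕ 0xB3 = 0x26.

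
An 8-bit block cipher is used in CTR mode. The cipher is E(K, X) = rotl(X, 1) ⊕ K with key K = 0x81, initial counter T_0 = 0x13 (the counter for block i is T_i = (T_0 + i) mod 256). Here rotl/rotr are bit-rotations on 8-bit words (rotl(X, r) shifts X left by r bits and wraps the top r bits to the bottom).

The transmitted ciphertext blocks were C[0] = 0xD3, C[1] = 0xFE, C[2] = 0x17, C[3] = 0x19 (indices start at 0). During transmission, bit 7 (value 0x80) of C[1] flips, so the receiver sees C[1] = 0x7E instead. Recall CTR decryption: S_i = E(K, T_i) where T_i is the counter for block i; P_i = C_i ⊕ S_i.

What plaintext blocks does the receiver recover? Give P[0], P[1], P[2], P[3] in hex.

Only C[1] changed, to 0x7E. In CTR, a change in C_i flips the same bit in P_i only; the keystream is unaffected. Decrypting the received ciphertext:
P[0]: T = 0x13, S = E(K, T) = 0xA7; 0xD3 ⊕ 0xA7 = 0x74.
P[1]: T = 0x14, S = E(K, T) = 0xA9; 0x7E ⊕ 0xA9 = 0xD7.
P[2]: T = 0x15, S = E(K, T) = 0xAB; 0x17 ⊕ 0xAB = 0xBC.
P[3]: T = 0x16, S = E(K, T) = 0xAD; 0x19 ⊕ 0xAD = 0xB4.
Blocks that differ from the original plaintext: P[1].

P[0] = 0x74, P[1] = 0xD7, P[2] = 0xBC, P[3] = 0xB4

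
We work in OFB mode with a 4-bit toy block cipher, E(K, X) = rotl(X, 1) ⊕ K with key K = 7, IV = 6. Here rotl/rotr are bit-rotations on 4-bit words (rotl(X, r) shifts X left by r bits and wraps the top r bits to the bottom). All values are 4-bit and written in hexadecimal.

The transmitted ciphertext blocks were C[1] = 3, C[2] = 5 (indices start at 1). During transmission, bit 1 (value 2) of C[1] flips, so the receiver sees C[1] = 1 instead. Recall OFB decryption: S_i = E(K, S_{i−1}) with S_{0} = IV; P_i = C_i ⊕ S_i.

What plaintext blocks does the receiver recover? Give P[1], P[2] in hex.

Only C[1] changed, to 1. In OFB, a change in C_i flips the same bit in P_i only; the keystream is unaffected. Decrypting the received ciphertext:
P[1]: S = E(K, 6) = B; 1 ⊕ B = A.
P[2]: S = E(K, B) = 0; 5 ⊕ 0 = 5.
Blocks that differ from the original plaintext: P[1].

P[1] = A, P[2] = 5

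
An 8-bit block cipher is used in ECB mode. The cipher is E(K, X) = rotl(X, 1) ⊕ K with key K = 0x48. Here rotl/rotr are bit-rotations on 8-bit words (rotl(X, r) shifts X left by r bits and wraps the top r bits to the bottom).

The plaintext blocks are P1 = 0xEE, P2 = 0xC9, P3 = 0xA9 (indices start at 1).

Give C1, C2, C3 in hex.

C1 = 0x95, C2 = 0xDB, C3 = 0x1B

ECB encryption: C_i = E(K, P_i).
C1: E(K, 0xEE) = 0x95.
C2: E(K, 0xC9) = 0xDB.
C3: E(K, 0xA9) = 0x1B.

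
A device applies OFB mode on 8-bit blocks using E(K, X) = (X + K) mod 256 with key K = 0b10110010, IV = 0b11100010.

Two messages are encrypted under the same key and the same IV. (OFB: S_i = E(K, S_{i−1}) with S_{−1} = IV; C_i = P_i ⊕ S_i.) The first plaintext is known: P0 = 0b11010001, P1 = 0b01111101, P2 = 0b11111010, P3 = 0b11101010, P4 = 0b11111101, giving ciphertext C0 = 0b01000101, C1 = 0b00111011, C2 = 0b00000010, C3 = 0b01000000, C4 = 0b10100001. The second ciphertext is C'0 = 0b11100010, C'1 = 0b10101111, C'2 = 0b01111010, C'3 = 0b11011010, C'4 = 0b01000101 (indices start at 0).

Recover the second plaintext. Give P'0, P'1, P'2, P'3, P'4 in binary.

In OFB with a reused IV, both messages share the same keystream S_i, so C_i ⊕ C'_i = P_i ⊕ P'_i and thus P'_i = P_i ⊕ C_i ⊕ C'_i.
P'0: 0b11010001 ⊕ 0b01000101 ⊕ 0b11100010 = 0b01110110.
P'1: 0b01111101 ⊕ 0b00111011 ⊕ 0b10101111 = 0b11101001.
P'2: 0b11111010 ⊕ 0b00000010 ⊕ 0b01111010 = 0b10000010.
P'3: 0b11101010 ⊕ 0b01000000 ⊕ 0b11011010 = 0b01110000.
P'4: 0b11111101 ⊕ 0b10100001 ⊕ 0b01000101 = 0b00011001.

P'0 = 0b01110110, P'1 = 0b11101001, P'2 = 0b10000010, P'3 = 0b01110000, P'4 = 0b00011001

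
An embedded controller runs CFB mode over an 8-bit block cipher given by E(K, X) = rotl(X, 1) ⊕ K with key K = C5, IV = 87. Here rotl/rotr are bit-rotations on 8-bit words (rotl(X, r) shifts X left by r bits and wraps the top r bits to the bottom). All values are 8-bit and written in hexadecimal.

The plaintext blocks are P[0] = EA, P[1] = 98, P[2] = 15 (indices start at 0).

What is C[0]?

CFB encryption: C_i = P_i ⊕ E(K, C_{i−1}), with C_{−1} = IV.
C[0]: E(K, 87) = CA; EA ⊕ CA = 20.

C[0] = 20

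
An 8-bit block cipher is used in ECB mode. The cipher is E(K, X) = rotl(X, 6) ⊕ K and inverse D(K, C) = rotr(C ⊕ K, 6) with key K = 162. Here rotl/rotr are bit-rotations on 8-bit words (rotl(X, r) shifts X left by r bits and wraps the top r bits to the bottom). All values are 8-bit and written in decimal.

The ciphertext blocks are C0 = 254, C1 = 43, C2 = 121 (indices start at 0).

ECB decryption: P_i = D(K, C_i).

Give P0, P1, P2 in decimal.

P0 = 113, P1 = 38, P2 = 111

P0: D(K, 254) = 113.
P1: D(K, 43) = 38.
P2: D(K, 121) = 111.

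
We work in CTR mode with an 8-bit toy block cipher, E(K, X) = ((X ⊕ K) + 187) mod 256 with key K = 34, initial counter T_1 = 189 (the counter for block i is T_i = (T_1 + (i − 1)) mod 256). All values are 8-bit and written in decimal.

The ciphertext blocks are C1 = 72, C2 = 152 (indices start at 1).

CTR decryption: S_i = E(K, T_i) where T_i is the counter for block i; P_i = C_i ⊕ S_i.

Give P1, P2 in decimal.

P1: T = 189, S = E(K, T) = 90; 72 ⊕ 90 = 18.
P2: T = 190, S = E(K, T) = 87; 152 ⊕ 87 = 207.

P1 = 18, P2 = 207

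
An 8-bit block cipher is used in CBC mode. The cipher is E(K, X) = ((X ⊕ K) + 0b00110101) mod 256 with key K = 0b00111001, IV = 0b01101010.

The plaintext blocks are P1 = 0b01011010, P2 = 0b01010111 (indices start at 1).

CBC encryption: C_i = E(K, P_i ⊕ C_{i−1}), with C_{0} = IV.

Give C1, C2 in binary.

C1: P1 ⊕ 0b01101010 = 0b00110000; E(K, 0b00110000) = 0b00111110.
C2: P2 ⊕ 0b00111110 = 0b01101001; E(K, 0b01101001) = 0b10000101.

C1 = 0b00111110, C2 = 0b10000101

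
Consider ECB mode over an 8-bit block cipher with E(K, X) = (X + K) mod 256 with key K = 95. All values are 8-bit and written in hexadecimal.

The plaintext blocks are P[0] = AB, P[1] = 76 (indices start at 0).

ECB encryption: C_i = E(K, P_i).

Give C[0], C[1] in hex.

C[0]: E(K, AB) = 40.
C[1]: E(K, 76) = 0B.

C[0] = 40, C[1] = 0B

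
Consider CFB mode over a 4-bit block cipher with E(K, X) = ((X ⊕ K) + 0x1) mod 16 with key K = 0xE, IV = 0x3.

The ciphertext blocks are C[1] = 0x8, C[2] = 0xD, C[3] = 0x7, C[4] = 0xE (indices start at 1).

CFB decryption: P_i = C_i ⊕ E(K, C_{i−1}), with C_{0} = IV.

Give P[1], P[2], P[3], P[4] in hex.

P[1]: E(K, 0x3) = 0xE; 0x8 ⊕ 0xE = 0x6.
P[2]: E(K, 0x8) = 0x7; 0xD ⊕ 0x7 = 0xA.
P[3]: E(K, 0xD) = 0x4; 0x7 ⊕ 0x4 = 0x3.
P[4]: E(K, 0x7) = 0xA; 0xE ⊕ 0xA = 0x4.

P[1] = 0x6, P[2] = 0xA, P[3] = 0x3, P[4] = 0x4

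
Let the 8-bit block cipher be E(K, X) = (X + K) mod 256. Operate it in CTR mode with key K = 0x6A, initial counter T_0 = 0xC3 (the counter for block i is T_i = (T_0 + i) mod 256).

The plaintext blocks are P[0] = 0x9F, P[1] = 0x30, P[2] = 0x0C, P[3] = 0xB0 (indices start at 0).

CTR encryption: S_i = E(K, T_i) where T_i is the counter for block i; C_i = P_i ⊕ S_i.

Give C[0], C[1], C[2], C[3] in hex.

C[0] = 0xB2, C[1] = 0x1E, C[2] = 0x23, C[3] = 0x80

C[0]: T = 0xC3, S = E(K, T) = 0x2D; 0x9F ⊕ 0x2D = 0xB2.
C[1]: T = 0xC4, S = E(K, T) = 0x2E; 0x30 ⊕ 0x2E = 0x1E.
C[2]: T = 0xC5, S = E(K, T) = 0x2F; 0x0C ⊕ 0x2F = 0x23.
C[3]: T = 0xC6, S = E(K, T) = 0x30; 0xB0 ⊕ 0x30 = 0x80.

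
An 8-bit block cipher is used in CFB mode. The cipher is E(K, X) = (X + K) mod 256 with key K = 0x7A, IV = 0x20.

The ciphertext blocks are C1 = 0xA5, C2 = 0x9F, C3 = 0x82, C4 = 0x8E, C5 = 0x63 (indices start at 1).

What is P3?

CFB decryption: P_i = C_i ⊕ E(K, C_{i−1}), with C_{0} = IV.
P3: E(K, 0x9F) = 0x19; 0x82 ⊕ 0x19 = 0x9B.

P3 = 0x9B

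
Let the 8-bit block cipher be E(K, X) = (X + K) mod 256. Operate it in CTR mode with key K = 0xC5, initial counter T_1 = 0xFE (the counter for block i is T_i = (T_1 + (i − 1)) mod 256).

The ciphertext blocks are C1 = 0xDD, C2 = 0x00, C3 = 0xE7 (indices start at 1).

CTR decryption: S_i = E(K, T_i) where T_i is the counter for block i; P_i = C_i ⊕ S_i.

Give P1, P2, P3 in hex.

P1 = 0x1E, P2 = 0xC4, P3 = 0x22

P1: T = 0xFE, S = E(K, T) = 0xC3; 0xDD ⊕ 0xC3 = 0x1E.
P2: T = 0xFF, S = E(K, T) = 0xC4; 0x00 ⊕ 0xC4 = 0xC4.
P3: T = 0x00, S = E(K, T) = 0xC5; 0xE7 ⊕ 0xC5 = 0x22.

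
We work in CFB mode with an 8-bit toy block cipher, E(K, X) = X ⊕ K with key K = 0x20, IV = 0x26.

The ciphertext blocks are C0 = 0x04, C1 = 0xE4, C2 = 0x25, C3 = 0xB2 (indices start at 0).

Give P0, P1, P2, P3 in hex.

CFB decryption: P_i = C_i ⊕ E(K, C_{i−1}), with C_{−1} = IV.
P0: E(K, 0x26) = 0x06; 0x04 ⊕ 0x06 = 0x02.
P1: E(K, 0x04) = 0x24; 0xE4 ⊕ 0x24 = 0xC0.
P2: E(K, 0xE4) = 0xC4; 0x25 ⊕ 0xC4 = 0xE1.
P3: E(K, 0x25) = 0x05; 0xB2 ⊕ 0x05 = 0xB7.

P0 = 0x02, P1 = 0xC0, P2 = 0xE1, P3 = 0xB7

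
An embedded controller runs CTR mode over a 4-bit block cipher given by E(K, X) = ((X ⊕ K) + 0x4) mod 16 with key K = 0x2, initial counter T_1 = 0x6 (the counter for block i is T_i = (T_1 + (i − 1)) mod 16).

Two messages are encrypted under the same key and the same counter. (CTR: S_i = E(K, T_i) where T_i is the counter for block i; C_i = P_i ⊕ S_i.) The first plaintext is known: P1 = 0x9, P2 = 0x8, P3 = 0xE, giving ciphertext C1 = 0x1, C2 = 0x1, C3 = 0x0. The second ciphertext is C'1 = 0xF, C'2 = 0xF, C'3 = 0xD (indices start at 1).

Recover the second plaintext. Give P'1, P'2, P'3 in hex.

P'1 = 0x7, P'2 = 0x6, P'3 = 0x3

In CTR with a reused counter, both messages share the same keystream S_i, so C_i ⊕ C'_i = P_i ⊕ P'_i and thus P'_i = P_i ⊕ C_i ⊕ C'_i.
P'1: 0x9 ⊕ 0x1 ⊕ 0xF = 0x7.
P'2: 0x8 ⊕ 0x1 ⊕ 0xF = 0x6.
P'3: 0xE ⊕ 0x0 ⊕ 0xD = 0x3.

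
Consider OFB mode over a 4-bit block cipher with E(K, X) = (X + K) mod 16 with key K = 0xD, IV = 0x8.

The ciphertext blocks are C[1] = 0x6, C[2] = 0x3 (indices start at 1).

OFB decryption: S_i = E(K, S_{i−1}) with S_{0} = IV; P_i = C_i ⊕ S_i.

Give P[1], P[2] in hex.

P[1] = 0x3, P[2] = 0x1

P[1]: S = E(K, 0x8) = 0x5; 0x6 ⊕ 0x5 = 0x3.
P[2]: S = E(K, 0x5) = 0x2; 0x3 ⊕ 0x2 = 0x1.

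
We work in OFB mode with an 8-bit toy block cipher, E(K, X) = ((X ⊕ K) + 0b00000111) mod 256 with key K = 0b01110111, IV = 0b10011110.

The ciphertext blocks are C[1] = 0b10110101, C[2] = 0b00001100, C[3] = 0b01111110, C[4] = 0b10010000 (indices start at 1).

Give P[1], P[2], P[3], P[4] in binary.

P[1] = 0b01000101, P[2] = 0b10000010, P[3] = 0b01111110, P[4] = 0b11101110

OFB decryption: S_i = E(K, S_{i−1}) with S_{0} = IV; P_i = C_i ⊕ S_i.
P[1]: S = E(K, 0b10011110) = 0b11110000; 0b10110101 ⊕ 0b11110000 = 0b01000101.
P[2]: S = E(K, 0b11110000) = 0b10001110; 0b00001100 ⊕ 0b10001110 = 0b10000010.
P[3]: S = E(K, 0b10001110) = 0b00000000; 0b01111110 ⊕ 0b00000000 = 0b01111110.
P[4]: S = E(K, 0b00000000) = 0b01111110; 0b10010000 ⊕ 0b01111110 = 0b11101110.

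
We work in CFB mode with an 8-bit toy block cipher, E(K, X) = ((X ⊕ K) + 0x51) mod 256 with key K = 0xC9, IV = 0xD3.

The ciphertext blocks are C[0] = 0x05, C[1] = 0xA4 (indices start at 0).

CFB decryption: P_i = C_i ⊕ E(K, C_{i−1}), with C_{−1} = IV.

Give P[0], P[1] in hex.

P[0]: E(K, 0xD3) = 0x6B; 0x05 ⊕ 0x6B = 0x6E.
P[1]: E(K, 0x05) = 0x1D; 0xA4 ⊕ 0x1D = 0xB9.

P[0] = 0x6E, P[1] = 0xB9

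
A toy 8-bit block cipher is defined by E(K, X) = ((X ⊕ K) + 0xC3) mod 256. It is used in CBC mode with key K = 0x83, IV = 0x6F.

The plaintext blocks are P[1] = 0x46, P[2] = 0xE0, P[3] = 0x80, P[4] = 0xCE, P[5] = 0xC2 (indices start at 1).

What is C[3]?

C[3] = 0x95

CBC encryption: C_i = E(K, P_i ⊕ C_{i−1}), with C_{0} = IV.
C[1]: P[1] ⊕ 0x6F = 0x29; E(K, 0x29) = 0x6D.
C[2]: P[2] ⊕ 0x6D = 0x8D; E(K, 0x8D) = 0xD1.
C[3]: P[3] ⊕ 0xD1 = 0x51; E(K, 0x51) = 0x95.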